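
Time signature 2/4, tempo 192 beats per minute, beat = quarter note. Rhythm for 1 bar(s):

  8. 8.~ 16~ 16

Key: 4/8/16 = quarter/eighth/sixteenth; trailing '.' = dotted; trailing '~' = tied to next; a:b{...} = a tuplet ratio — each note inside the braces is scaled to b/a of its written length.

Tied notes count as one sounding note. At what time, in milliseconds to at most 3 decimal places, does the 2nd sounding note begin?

note 2 onset = 3/4b = 234.375ms

1. 0.0ms @ 0 + 234.375ms (3/4)
2. 234.375ms @ 3/4 + 390.625ms (5/4)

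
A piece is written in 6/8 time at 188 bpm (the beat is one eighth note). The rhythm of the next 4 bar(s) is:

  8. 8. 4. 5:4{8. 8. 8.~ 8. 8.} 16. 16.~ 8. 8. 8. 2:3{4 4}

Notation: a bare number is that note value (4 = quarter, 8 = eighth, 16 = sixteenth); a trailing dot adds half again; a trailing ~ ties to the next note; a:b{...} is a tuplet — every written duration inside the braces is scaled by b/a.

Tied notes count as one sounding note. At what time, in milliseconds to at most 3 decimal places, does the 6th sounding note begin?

1. 0.0ms @ 0 + 478.723ms (3/2)
2. 478.723ms @ 3/2 + 478.723ms (3/2)
3. 957.447ms @ 3 + 957.447ms (3)
4. 1914.894ms @ 6 + 382.979ms (6/5)
5. 2297.872ms @ 36/5 + 382.979ms (6/5)
6. 2680.851ms @ 42/5 + 765.957ms (12/5)
7. 3446.809ms @ 54/5 + 382.979ms (6/5)
8. 3829.787ms @ 12 + 239.362ms (3/4)
9. 4069.149ms @ 51/4 + 718.085ms (9/4)
10. 4787.234ms @ 15 + 478.723ms (3/2)
11. 5265.957ms @ 33/2 + 478.723ms (3/2)
12. 5744.681ms @ 18 + 957.447ms (3)
13. 6702.128ms @ 21 + 957.447ms (3)

note 6 onset = 42/5b = 2680.851ms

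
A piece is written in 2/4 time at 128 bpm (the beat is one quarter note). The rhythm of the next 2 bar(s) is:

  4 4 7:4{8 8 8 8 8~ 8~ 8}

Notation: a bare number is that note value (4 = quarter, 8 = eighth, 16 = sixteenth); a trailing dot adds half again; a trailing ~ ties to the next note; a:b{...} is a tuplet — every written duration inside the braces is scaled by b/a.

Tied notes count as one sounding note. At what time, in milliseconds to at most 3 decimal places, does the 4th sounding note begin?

note 4 onset = 16/7b = 1071.429ms

1. 0.0ms @ 0 + 468.75ms (1)
2. 468.75ms @ 1 + 468.75ms (1)
3. 937.5ms @ 2 + 133.929ms (2/7)
4. 1071.429ms @ 16/7 + 133.929ms (2/7)
5. 1205.357ms @ 18/7 + 133.929ms (2/7)
6. 1339.286ms @ 20/7 + 133.929ms (2/7)
7. 1473.214ms @ 22/7 + 401.786ms (6/7)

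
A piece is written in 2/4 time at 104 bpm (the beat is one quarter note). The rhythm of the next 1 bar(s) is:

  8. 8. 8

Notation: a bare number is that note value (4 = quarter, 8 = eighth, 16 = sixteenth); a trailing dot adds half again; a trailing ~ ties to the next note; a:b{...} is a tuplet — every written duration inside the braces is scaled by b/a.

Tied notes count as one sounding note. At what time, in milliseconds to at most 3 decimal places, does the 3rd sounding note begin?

note 3 onset = 3/2b = 865.385ms

1. 0.0ms @ 0 + 432.692ms (3/4)
2. 432.692ms @ 3/4 + 432.692ms (3/4)
3. 865.385ms @ 3/2 + 288.462ms (1/2)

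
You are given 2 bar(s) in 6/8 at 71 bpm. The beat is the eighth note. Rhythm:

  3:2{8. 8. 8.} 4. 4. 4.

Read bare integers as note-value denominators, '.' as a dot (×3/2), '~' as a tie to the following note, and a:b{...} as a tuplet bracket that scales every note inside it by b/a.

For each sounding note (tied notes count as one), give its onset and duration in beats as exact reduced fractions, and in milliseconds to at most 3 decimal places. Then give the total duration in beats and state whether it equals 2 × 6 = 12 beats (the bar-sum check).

1) 0.0ms=0b +845.07ms=1b
2) 845.07ms=1b +845.07ms=1b
3) 1690.141ms=2b +845.07ms=1b
4) 2535.211ms=3b +2535.211ms=3b
5) 5070.423ms=6b +2535.211ms=3b
6) 7605.634ms=9b +2535.211ms=3b
Σ=12b of 12 (71bpm 6/8) — PASS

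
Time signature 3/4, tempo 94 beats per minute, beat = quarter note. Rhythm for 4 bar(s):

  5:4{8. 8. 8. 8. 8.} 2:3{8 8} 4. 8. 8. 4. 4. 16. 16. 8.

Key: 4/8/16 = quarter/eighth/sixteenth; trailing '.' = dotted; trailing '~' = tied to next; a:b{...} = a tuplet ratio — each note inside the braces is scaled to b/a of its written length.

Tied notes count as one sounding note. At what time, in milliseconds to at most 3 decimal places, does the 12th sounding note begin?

note 12 onset = 9b = 5744.681ms

1. 0.0ms @ 0 + 382.979ms (3/5)
2. 382.979ms @ 3/5 + 382.979ms (3/5)
3. 765.957ms @ 6/5 + 382.979ms (3/5)
4. 1148.936ms @ 9/5 + 382.979ms (3/5)
5. 1531.915ms @ 12/5 + 382.979ms (3/5)
6. 1914.894ms @ 3 + 478.723ms (3/4)
7. 2393.617ms @ 15/4 + 478.723ms (3/4)
8. 2872.34ms @ 9/2 + 957.447ms (3/2)
9. 3829.787ms @ 6 + 478.723ms (3/4)
10. 4308.511ms @ 27/4 + 478.723ms (3/4)
11. 4787.234ms @ 15/2 + 957.447ms (3/2)
12. 5744.681ms @ 9 + 957.447ms (3/2)
13. 6702.128ms @ 21/2 + 239.362ms (3/8)
14. 6941.489ms @ 87/8 + 239.362ms (3/8)
15. 7180.851ms @ 45/4 + 478.723ms (3/4)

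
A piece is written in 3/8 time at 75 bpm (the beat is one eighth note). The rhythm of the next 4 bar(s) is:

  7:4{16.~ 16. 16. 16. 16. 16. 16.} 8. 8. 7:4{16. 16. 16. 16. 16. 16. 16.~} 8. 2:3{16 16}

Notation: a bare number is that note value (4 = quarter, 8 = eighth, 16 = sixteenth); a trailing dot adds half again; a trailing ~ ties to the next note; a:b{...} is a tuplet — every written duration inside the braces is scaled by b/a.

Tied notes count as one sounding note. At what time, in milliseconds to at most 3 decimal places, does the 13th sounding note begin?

1. 0.0ms @ 0 + 685.714ms (6/7)
2. 685.714ms @ 6/7 + 342.857ms (3/7)
3. 1028.571ms @ 9/7 + 342.857ms (3/7)
4. 1371.429ms @ 12/7 + 342.857ms (3/7)
5. 1714.286ms @ 15/7 + 342.857ms (3/7)
6. 2057.143ms @ 18/7 + 342.857ms (3/7)
7. 2400.0ms @ 3 + 1200.0ms (3/2)
8. 3600.0ms @ 9/2 + 1200.0ms (3/2)
9. 4800.0ms @ 6 + 342.857ms (3/7)
10. 5142.857ms @ 45/7 + 342.857ms (3/7)
11. 5485.714ms @ 48/7 + 342.857ms (3/7)
12. 5828.571ms @ 51/7 + 342.857ms (3/7)
13. 6171.429ms @ 54/7 + 342.857ms (3/7)
14. 6514.286ms @ 57/7 + 342.857ms (3/7)
15. 6857.143ms @ 60/7 + 1542.857ms (27/14)
16. 8400.0ms @ 21/2 + 600.0ms (3/4)
17. 9000.0ms @ 45/4 + 600.0ms (3/4)

note 13 onset = 54/7b = 6171.429ms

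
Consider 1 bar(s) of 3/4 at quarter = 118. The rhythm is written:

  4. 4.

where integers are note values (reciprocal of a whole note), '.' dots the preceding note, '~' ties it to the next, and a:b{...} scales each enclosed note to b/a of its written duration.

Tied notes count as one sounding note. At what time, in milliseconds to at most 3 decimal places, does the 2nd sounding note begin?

note 2 onset = 3/2b = 762.712ms

1. 0.0ms @ 0 + 762.712ms (3/2)
2. 762.712ms @ 3/2 + 762.712ms (3/2)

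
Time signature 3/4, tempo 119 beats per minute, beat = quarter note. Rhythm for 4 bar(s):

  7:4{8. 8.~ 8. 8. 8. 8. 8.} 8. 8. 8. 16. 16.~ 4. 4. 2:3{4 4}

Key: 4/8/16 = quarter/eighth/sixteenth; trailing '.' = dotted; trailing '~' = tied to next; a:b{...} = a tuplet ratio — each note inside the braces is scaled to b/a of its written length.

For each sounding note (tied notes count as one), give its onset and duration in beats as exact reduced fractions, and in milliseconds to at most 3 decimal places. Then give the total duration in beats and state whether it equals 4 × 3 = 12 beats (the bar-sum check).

1) 0.0ms=0b +216.086ms=3/7b
2) 216.086ms=3/7b +432.173ms=6/7b
3) 648.259ms=9/7b +216.086ms=3/7b
4) 864.346ms=12/7b +216.086ms=3/7b
5) 1080.432ms=15/7b +216.086ms=3/7b
6) 1296.519ms=18/7b +216.086ms=3/7b
7) 1512.605ms=3b +378.151ms=3/4b
8) 1890.756ms=15/4b +378.151ms=3/4b
9) 2268.908ms=9/2b +378.151ms=3/4b
10) 2647.059ms=21/4b +189.076ms=3/8b
11) 2836.134ms=45/8b +945.378ms=15/8b
12) 3781.513ms=15/2b +756.303ms=3/2b
13) 4537.815ms=9b +756.303ms=3/2b
14) 5294.118ms=21/2b +756.303ms=3/2b
Σ=12b of 12 (119bpm 3/4) — PASS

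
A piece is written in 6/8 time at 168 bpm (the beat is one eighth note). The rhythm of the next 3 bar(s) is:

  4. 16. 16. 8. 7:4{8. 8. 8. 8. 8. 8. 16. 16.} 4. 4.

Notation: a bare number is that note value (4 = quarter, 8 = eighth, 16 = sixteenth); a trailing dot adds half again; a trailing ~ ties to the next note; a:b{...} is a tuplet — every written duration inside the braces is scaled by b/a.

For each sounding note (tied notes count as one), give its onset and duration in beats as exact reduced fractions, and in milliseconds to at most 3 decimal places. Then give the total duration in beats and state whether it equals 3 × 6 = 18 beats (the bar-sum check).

1) 0.0ms=0b +1071.429ms=3b
2) 1071.429ms=3b +267.857ms=3/4b
3) 1339.286ms=15/4b +267.857ms=3/4b
4) 1607.143ms=9/2b +535.714ms=3/2b
5) 2142.857ms=6b +306.122ms=6/7b
6) 2448.98ms=48/7b +306.122ms=6/7b
7) 2755.102ms=54/7b +306.122ms=6/7b
8) 3061.224ms=60/7b +306.122ms=6/7b
9) 3367.347ms=66/7b +306.122ms=6/7b
10) 3673.469ms=72/7b +306.122ms=6/7b
11) 3979.592ms=78/7b +153.061ms=3/7b
12) 4132.653ms=81/7b +153.061ms=3/7b
13) 4285.714ms=12b +1071.429ms=3b
14) 5357.143ms=15b +1071.429ms=3b
Σ=18b of 18 (168bpm 6/8) — PASS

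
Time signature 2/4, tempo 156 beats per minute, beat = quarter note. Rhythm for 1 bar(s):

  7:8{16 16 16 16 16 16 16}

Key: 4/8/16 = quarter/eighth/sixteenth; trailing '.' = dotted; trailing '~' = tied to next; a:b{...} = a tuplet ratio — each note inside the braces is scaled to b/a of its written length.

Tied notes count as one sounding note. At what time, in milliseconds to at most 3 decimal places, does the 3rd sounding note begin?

1. 0.0ms @ 0 + 109.89ms (2/7)
2. 109.89ms @ 2/7 + 109.89ms (2/7)
3. 219.78ms @ 4/7 + 109.89ms (2/7)
4. 329.67ms @ 6/7 + 109.89ms (2/7)
5. 439.56ms @ 8/7 + 109.89ms (2/7)
6. 549.451ms @ 10/7 + 109.89ms (2/7)
7. 659.341ms @ 12/7 + 109.89ms (2/7)

note 3 onset = 4/7b = 219.78ms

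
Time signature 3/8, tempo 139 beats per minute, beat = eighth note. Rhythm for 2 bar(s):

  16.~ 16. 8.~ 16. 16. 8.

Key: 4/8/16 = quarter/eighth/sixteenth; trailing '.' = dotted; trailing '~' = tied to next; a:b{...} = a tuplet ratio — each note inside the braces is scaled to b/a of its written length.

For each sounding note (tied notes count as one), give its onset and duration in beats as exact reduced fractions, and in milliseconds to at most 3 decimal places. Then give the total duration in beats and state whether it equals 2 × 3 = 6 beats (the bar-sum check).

1) 0.0ms=0b +647.482ms=3/2b
2) 647.482ms=3/2b +971.223ms=9/4b
3) 1618.705ms=15/4b +323.741ms=3/4b
4) 1942.446ms=9/2b +647.482ms=3/2b
Σ=6b of 6 (139bpm 3/8) — PASS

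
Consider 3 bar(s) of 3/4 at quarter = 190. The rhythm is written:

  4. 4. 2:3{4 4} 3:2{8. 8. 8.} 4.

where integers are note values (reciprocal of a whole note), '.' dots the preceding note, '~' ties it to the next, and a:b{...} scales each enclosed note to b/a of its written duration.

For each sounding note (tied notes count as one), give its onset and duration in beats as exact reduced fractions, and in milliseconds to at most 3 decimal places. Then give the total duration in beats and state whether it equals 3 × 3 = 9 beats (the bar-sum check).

1) 0.0ms=0b +473.684ms=3/2b
2) 473.684ms=3/2b +473.684ms=3/2b
3) 947.368ms=3b +473.684ms=3/2b
4) 1421.053ms=9/2b +473.684ms=3/2b
5) 1894.737ms=6b +157.895ms=1/2b
6) 2052.632ms=13/2b +157.895ms=1/2b
7) 2210.526ms=7b +157.895ms=1/2b
8) 2368.421ms=15/2b +473.684ms=3/2b
Σ=9b of 9 (190bpm 3/4) — PASS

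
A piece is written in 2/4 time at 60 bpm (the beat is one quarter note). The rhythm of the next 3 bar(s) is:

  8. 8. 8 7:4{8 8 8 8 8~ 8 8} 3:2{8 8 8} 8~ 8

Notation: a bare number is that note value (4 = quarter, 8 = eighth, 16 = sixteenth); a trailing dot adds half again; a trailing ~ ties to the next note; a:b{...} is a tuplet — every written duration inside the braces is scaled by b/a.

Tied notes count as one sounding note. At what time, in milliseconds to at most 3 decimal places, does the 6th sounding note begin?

note 6 onset = 18/7b = 2571.429ms

1. 0.0ms @ 0 + 750.0ms (3/4)
2. 750.0ms @ 3/4 + 750.0ms (3/4)
3. 1500.0ms @ 3/2 + 500.0ms (1/2)
4. 2000.0ms @ 2 + 285.714ms (2/7)
5. 2285.714ms @ 16/7 + 285.714ms (2/7)
6. 2571.429ms @ 18/7 + 285.714ms (2/7)
7. 2857.143ms @ 20/7 + 285.714ms (2/7)
8. 3142.857ms @ 22/7 + 571.429ms (4/7)
9. 3714.286ms @ 26/7 + 285.714ms (2/7)
10. 4000.0ms @ 4 + 333.333ms (1/3)
11. 4333.333ms @ 13/3 + 333.333ms (1/3)
12. 4666.667ms @ 14/3 + 333.333ms (1/3)
13. 5000.0ms @ 5 + 1000.0ms (1)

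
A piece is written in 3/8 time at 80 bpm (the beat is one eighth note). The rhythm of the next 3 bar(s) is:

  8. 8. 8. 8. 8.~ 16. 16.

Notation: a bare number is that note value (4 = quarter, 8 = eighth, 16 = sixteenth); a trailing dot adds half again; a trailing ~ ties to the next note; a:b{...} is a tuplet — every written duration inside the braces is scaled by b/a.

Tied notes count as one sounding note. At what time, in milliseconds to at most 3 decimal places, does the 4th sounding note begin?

1. 0.0ms @ 0 + 1125.0ms (3/2)
2. 1125.0ms @ 3/2 + 1125.0ms (3/2)
3. 2250.0ms @ 3 + 1125.0ms (3/2)
4. 3375.0ms @ 9/2 + 1125.0ms (3/2)
5. 4500.0ms @ 6 + 1687.5ms (9/4)
6. 6187.5ms @ 33/4 + 562.5ms (3/4)

note 4 onset = 9/2b = 3375.0ms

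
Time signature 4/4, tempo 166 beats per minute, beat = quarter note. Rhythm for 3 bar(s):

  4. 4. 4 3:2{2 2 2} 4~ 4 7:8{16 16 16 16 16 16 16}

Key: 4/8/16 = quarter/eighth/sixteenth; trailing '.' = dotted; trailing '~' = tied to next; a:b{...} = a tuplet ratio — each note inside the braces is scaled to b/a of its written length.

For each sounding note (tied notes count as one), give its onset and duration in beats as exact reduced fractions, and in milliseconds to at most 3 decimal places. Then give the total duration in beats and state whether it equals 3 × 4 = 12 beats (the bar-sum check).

1) 0.0ms=0b +542.169ms=3/2b
2) 542.169ms=3/2b +542.169ms=3/2b
3) 1084.337ms=3b +361.446ms=1b
4) 1445.783ms=4b +481.928ms=4/3b
5) 1927.711ms=16/3b +481.928ms=4/3b
6) 2409.639ms=20/3b +481.928ms=4/3b
7) 2891.566ms=8b +722.892ms=2b
8) 3614.458ms=10b +103.27ms=2/7b
9) 3717.728ms=72/7b +103.27ms=2/7b
10) 3820.998ms=74/7b +103.27ms=2/7b
11) 3924.269ms=76/7b +103.27ms=2/7b
12) 4027.539ms=78/7b +103.27ms=2/7b
13) 4130.809ms=80/7b +103.27ms=2/7b
14) 4234.079ms=82/7b +103.27ms=2/7b
Σ=12b of 12 (166bpm 4/4) — PASS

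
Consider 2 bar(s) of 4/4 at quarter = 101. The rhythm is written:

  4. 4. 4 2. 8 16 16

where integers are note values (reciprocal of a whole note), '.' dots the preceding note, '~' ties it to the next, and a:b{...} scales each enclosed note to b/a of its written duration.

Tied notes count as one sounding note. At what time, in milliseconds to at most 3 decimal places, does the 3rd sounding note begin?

1. 0.0ms @ 0 + 891.089ms (3/2)
2. 891.089ms @ 3/2 + 891.089ms (3/2)
3. 1782.178ms @ 3 + 594.059ms (1)
4. 2376.238ms @ 4 + 1782.178ms (3)
5. 4158.416ms @ 7 + 297.03ms (1/2)
6. 4455.446ms @ 15/2 + 148.515ms (1/4)
7. 4603.96ms @ 31/4 + 148.515ms (1/4)

note 3 onset = 3b = 1782.178ms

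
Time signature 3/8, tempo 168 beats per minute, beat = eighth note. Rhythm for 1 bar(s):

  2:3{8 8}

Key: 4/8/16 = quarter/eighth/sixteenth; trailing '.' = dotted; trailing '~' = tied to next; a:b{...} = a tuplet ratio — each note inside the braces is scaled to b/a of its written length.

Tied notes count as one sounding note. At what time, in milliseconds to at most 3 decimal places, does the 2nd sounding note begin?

note 2 onset = 3/2b = 535.714ms

1. 0.0ms @ 0 + 535.714ms (3/2)
2. 535.714ms @ 3/2 + 535.714ms (3/2)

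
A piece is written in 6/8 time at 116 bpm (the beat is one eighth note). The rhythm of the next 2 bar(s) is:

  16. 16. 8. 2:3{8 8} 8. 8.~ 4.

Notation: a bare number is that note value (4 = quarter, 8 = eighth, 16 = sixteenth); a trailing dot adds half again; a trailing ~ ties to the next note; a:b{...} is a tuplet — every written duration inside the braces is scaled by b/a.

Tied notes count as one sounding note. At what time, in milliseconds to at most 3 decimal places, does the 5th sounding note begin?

note 5 onset = 9/2b = 2327.586ms

1. 0.0ms @ 0 + 387.931ms (3/4)
2. 387.931ms @ 3/4 + 387.931ms (3/4)
3. 775.862ms @ 3/2 + 775.862ms (3/2)
4. 1551.724ms @ 3 + 775.862ms (3/2)
5. 2327.586ms @ 9/2 + 775.862ms (3/2)
6. 3103.448ms @ 6 + 775.862ms (3/2)
7. 3879.31ms @ 15/2 + 2327.586ms (9/2)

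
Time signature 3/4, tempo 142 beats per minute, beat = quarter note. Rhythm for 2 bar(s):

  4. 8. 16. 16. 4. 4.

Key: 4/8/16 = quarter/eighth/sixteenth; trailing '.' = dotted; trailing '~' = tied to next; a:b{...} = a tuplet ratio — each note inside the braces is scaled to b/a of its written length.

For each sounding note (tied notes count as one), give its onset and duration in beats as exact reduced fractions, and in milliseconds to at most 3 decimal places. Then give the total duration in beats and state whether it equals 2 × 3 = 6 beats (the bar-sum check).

1) 0.0ms=0b +633.803ms=3/2b
2) 633.803ms=3/2b +316.901ms=3/4b
3) 950.704ms=9/4b +158.451ms=3/8b
4) 1109.155ms=21/8b +158.451ms=3/8b
5) 1267.606ms=3b +633.803ms=3/2b
6) 1901.408ms=9/2b +633.803ms=3/2b
Σ=6b of 6 (142bpm 3/4) — PASS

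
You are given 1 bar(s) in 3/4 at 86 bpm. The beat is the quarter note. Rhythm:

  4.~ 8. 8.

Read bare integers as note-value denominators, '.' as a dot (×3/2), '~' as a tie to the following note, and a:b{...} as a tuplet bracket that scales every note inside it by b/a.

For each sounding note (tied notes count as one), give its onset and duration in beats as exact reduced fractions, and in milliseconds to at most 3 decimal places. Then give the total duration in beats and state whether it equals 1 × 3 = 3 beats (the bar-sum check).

1) 0.0ms=0b +1569.767ms=9/4b
2) 1569.767ms=9/4b +523.256ms=3/4b
Σ=3b of 3 (86bpm 3/4) — PASS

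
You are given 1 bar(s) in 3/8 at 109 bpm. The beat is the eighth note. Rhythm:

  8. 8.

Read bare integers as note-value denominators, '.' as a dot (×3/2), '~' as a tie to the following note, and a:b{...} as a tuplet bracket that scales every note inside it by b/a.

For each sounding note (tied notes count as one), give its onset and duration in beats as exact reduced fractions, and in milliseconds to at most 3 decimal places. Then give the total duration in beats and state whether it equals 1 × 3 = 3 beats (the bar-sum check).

1) 0.0ms=0b +825.688ms=3/2b
2) 825.688ms=3/2b +825.688ms=3/2b
Σ=3b of 3 (109bpm 3/8) — PASS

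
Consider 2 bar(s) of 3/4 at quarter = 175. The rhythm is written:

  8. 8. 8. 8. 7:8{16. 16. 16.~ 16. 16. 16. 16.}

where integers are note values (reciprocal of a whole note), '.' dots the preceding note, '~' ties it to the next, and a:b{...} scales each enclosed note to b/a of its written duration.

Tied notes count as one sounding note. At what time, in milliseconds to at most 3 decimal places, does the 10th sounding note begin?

note 10 onset = 39/7b = 1910.204ms

1. 0.0ms @ 0 + 257.143ms (3/4)
2. 257.143ms @ 3/4 + 257.143ms (3/4)
3. 514.286ms @ 3/2 + 257.143ms (3/4)
4. 771.429ms @ 9/4 + 257.143ms (3/4)
5. 1028.571ms @ 3 + 146.939ms (3/7)
6. 1175.51ms @ 24/7 + 146.939ms (3/7)
7. 1322.449ms @ 27/7 + 293.878ms (6/7)
8. 1616.327ms @ 33/7 + 146.939ms (3/7)
9. 1763.265ms @ 36/7 + 146.939ms (3/7)
10. 1910.204ms @ 39/7 + 146.939ms (3/7)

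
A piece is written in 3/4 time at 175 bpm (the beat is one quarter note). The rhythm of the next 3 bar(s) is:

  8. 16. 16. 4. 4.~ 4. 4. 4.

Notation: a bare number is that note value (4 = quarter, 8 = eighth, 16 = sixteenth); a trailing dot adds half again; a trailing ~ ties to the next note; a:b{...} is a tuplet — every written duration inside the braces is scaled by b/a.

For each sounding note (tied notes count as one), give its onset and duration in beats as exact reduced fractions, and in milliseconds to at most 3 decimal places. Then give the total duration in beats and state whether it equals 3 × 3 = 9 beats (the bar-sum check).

1) 0.0ms=0b +257.143ms=3/4b
2) 257.143ms=3/4b +128.571ms=3/8b
3) 385.714ms=9/8b +128.571ms=3/8b
4) 514.286ms=3/2b +514.286ms=3/2b
5) 1028.571ms=3b +1028.571ms=3b
6) 2057.143ms=6b +514.286ms=3/2b
7) 2571.429ms=15/2b +514.286ms=3/2b
Σ=9b of 9 (175bpm 3/4) — PASS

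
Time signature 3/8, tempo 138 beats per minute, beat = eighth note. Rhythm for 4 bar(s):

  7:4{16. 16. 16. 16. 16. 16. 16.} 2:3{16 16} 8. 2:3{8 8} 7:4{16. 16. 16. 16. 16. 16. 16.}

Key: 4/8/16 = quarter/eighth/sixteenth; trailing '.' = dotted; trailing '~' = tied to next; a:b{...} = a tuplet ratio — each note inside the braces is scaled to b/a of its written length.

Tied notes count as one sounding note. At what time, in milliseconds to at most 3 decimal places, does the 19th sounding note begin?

note 19 onset = 81/7b = 5031.056ms

1. 0.0ms @ 0 + 186.335ms (3/7)
2. 186.335ms @ 3/7 + 186.335ms (3/7)
3. 372.671ms @ 6/7 + 186.335ms (3/7)
4. 559.006ms @ 9/7 + 186.335ms (3/7)
5. 745.342ms @ 12/7 + 186.335ms (3/7)
6. 931.677ms @ 15/7 + 186.335ms (3/7)
7. 1118.012ms @ 18/7 + 186.335ms (3/7)
8. 1304.348ms @ 3 + 326.087ms (3/4)
9. 1630.435ms @ 15/4 + 326.087ms (3/4)
10. 1956.522ms @ 9/2 + 652.174ms (3/2)
11. 2608.696ms @ 6 + 652.174ms (3/2)
12. 3260.87ms @ 15/2 + 652.174ms (3/2)
13. 3913.043ms @ 9 + 186.335ms (3/7)
14. 4099.379ms @ 66/7 + 186.335ms (3/7)
15. 4285.714ms @ 69/7 + 186.335ms (3/7)
16. 4472.05ms @ 72/7 + 186.335ms (3/7)
17. 4658.385ms @ 75/7 + 186.335ms (3/7)
18. 4844.72ms @ 78/7 + 186.335ms (3/7)
19. 5031.056ms @ 81/7 + 186.335ms (3/7)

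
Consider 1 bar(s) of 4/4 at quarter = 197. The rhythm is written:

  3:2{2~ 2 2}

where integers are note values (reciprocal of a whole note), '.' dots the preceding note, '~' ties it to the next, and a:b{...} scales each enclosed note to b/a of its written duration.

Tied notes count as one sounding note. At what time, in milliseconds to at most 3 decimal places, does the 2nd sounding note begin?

1. 0.0ms @ 0 + 812.183ms (8/3)
2. 812.183ms @ 8/3 + 406.091ms (4/3)

note 2 onset = 8/3b = 812.183ms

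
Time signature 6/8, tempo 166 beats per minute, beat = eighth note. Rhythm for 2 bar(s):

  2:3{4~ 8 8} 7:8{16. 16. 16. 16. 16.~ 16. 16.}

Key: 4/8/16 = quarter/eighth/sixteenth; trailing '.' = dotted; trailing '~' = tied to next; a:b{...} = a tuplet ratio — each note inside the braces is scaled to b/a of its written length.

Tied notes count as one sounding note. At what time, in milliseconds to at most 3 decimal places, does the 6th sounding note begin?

note 6 onset = 60/7b = 3098.107ms

1. 0.0ms @ 0 + 1626.506ms (9/2)
2. 1626.506ms @ 9/2 + 542.169ms (3/2)
3. 2168.675ms @ 6 + 309.811ms (6/7)
4. 2478.485ms @ 48/7 + 309.811ms (6/7)
5. 2788.296ms @ 54/7 + 309.811ms (6/7)
6. 3098.107ms @ 60/7 + 309.811ms (6/7)
7. 3407.917ms @ 66/7 + 619.621ms (12/7)
8. 4027.539ms @ 78/7 + 309.811ms (6/7)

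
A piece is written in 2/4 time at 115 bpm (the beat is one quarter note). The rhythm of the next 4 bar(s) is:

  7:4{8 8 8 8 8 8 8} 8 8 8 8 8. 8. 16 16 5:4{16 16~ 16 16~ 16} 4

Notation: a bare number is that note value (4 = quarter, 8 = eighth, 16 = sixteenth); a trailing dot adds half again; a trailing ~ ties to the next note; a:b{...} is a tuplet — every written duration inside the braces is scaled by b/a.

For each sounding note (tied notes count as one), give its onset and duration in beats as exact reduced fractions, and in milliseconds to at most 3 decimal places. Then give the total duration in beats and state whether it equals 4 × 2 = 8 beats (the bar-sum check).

1) 0.0ms=0b +149.068ms=2/7b
2) 149.068ms=2/7b +149.068ms=2/7b
3) 298.137ms=4/7b +149.068ms=2/7b
4) 447.205ms=6/7b +149.068ms=2/7b
5) 596.273ms=8/7b +149.068ms=2/7b
6) 745.342ms=10/7b +149.068ms=2/7b
7) 894.41ms=12/7b +149.068ms=2/7b
8) 1043.478ms=2b +260.87ms=1/2b
9) 1304.348ms=5/2b +260.87ms=1/2b
10) 1565.217ms=3b +260.87ms=1/2b
11) 1826.087ms=7/2b +260.87ms=1/2b
12) 2086.957ms=4b +391.304ms=3/4b
13) 2478.261ms=19/4b +391.304ms=3/4b
14) 2869.565ms=11/2b +130.435ms=1/4b
15) 3000.0ms=23/4b +130.435ms=1/4b
16) 3130.435ms=6b +104.348ms=1/5b
17) 3234.783ms=31/5b +208.696ms=2/5b
18) 3443.478ms=33/5b +208.696ms=2/5b
19) 3652.174ms=7b +521.739ms=1b
Σ=8b of 8 (115bpm 2/4) — PASS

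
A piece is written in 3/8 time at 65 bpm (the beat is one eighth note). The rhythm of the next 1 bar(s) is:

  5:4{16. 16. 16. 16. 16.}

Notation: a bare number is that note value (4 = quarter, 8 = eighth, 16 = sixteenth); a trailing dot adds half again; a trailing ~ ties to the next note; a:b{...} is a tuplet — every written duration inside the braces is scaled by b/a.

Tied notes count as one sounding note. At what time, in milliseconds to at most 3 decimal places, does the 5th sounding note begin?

1. 0.0ms @ 0 + 553.846ms (3/5)
2. 553.846ms @ 3/5 + 553.846ms (3/5)
3. 1107.692ms @ 6/5 + 553.846ms (3/5)
4. 1661.538ms @ 9/5 + 553.846ms (3/5)
5. 2215.385ms @ 12/5 + 553.846ms (3/5)

note 5 onset = 12/5b = 2215.385ms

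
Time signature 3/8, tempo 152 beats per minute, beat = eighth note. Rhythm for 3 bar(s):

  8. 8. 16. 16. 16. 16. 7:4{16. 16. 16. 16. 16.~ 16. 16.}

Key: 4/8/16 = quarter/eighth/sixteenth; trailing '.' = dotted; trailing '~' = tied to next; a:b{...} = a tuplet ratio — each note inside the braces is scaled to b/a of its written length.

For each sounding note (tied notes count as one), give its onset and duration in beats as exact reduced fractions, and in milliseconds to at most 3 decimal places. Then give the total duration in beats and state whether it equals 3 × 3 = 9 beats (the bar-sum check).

1) 0.0ms=0b +592.105ms=3/2b
2) 592.105ms=3/2b +592.105ms=3/2b
3) 1184.211ms=3b +296.053ms=3/4b
4) 1480.263ms=15/4b +296.053ms=3/4b
5) 1776.316ms=9/2b +296.053ms=3/4b
6) 2072.368ms=21/4b +296.053ms=3/4b
7) 2368.421ms=6b +169.173ms=3/7b
8) 2537.594ms=45/7b +169.173ms=3/7b
9) 2706.767ms=48/7b +169.173ms=3/7b
10) 2875.94ms=51/7b +169.173ms=3/7b
11) 3045.113ms=54/7b +338.346ms=6/7b
12) 3383.459ms=60/7b +169.173ms=3/7b
Σ=9b of 9 (152bpm 3/8) — PASS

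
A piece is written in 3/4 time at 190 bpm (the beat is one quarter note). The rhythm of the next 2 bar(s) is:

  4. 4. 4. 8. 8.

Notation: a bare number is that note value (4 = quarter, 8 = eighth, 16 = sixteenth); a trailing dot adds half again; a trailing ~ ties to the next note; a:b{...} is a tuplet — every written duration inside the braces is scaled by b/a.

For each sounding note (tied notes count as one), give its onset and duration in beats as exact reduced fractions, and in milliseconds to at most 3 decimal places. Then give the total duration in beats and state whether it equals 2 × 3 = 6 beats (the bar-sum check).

1) 0.0ms=0b +473.684ms=3/2b
2) 473.684ms=3/2b +473.684ms=3/2b
3) 947.368ms=3b +473.684ms=3/2b
4) 1421.053ms=9/2b +236.842ms=3/4b
5) 1657.895ms=21/4b +236.842ms=3/4b
Σ=6b of 6 (190bpm 3/4) — PASS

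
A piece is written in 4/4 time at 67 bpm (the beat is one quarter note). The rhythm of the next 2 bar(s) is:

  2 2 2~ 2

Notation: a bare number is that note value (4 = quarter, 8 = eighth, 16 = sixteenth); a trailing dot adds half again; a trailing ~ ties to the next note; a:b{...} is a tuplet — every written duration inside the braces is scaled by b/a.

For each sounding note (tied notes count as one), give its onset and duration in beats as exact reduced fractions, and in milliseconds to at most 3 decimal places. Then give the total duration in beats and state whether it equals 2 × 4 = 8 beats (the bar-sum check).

1) 0.0ms=0b +1791.045ms=2b
2) 1791.045ms=2b +1791.045ms=2b
3) 3582.09ms=4b +3582.09ms=4b
Σ=8b of 8 (67bpm 4/4) — PASS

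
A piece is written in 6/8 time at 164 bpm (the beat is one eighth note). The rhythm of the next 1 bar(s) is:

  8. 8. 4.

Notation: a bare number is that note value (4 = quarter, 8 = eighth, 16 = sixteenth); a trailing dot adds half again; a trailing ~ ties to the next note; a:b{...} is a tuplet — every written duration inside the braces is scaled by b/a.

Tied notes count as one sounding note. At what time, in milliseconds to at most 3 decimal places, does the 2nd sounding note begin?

note 2 onset = 3/2b = 548.78ms

1. 0.0ms @ 0 + 548.78ms (3/2)
2. 548.78ms @ 3/2 + 548.78ms (3/2)
3. 1097.561ms @ 3 + 1097.561ms (3)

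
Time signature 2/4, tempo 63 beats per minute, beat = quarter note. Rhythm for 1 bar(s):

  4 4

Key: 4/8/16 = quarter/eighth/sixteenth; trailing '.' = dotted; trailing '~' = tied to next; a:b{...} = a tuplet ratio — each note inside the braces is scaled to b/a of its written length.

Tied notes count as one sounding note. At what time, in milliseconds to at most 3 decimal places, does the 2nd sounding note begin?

1. 0.0ms @ 0 + 952.381ms (1)
2. 952.381ms @ 1 + 952.381ms (1)

note 2 onset = 1b = 952.381ms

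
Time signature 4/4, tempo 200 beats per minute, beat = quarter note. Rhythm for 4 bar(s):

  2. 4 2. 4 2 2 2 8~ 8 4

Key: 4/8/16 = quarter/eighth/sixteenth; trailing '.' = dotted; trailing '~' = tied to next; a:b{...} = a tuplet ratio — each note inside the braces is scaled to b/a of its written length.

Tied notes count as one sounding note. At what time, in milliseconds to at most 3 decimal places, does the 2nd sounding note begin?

1. 0.0ms @ 0 + 900.0ms (3)
2. 900.0ms @ 3 + 300.0ms (1)
3. 1200.0ms @ 4 + 900.0ms (3)
4. 2100.0ms @ 7 + 300.0ms (1)
5. 2400.0ms @ 8 + 600.0ms (2)
6. 3000.0ms @ 10 + 600.0ms (2)
7. 3600.0ms @ 12 + 600.0ms (2)
8. 4200.0ms @ 14 + 300.0ms (1)
9. 4500.0ms @ 15 + 300.0ms (1)

note 2 onset = 3b = 900.0ms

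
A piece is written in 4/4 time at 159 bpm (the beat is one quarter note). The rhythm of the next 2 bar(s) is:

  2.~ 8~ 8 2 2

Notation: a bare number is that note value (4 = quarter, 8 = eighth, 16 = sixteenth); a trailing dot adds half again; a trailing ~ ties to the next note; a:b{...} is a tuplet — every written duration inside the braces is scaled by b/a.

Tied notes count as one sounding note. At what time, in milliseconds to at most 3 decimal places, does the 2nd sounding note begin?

note 2 onset = 4b = 1509.434ms

1. 0.0ms @ 0 + 1509.434ms (4)
2. 1509.434ms @ 4 + 754.717ms (2)
3. 2264.151ms @ 6 + 754.717ms (2)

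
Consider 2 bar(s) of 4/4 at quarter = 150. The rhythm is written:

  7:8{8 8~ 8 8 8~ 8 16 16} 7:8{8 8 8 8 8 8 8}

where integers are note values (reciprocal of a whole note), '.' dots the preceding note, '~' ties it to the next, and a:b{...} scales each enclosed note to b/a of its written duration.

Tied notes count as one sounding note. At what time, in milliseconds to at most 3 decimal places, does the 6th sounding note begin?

note 6 onset = 26/7b = 1485.714ms

1. 0.0ms @ 0 + 228.571ms (4/7)
2. 228.571ms @ 4/7 + 457.143ms (8/7)
3. 685.714ms @ 12/7 + 228.571ms (4/7)
4. 914.286ms @ 16/7 + 457.143ms (8/7)
5. 1371.429ms @ 24/7 + 114.286ms (2/7)
6. 1485.714ms @ 26/7 + 114.286ms (2/7)
7. 1600.0ms @ 4 + 228.571ms (4/7)
8. 1828.571ms @ 32/7 + 228.571ms (4/7)
9. 2057.143ms @ 36/7 + 228.571ms (4/7)
10. 2285.714ms @ 40/7 + 228.571ms (4/7)
11. 2514.286ms @ 44/7 + 228.571ms (4/7)
12. 2742.857ms @ 48/7 + 228.571ms (4/7)
13. 2971.429ms @ 52/7 + 228.571ms (4/7)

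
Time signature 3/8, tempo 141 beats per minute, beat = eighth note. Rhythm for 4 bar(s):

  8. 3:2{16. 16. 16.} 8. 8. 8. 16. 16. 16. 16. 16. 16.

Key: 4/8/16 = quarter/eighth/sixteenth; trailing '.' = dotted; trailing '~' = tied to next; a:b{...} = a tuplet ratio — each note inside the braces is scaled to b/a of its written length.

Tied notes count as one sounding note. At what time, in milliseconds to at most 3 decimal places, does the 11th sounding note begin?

1. 0.0ms @ 0 + 638.298ms (3/2)
2. 638.298ms @ 3/2 + 212.766ms (1/2)
3. 851.064ms @ 2 + 212.766ms (1/2)
4. 1063.83ms @ 5/2 + 212.766ms (1/2)
5. 1276.596ms @ 3 + 638.298ms (3/2)
6. 1914.894ms @ 9/2 + 638.298ms (3/2)
7. 2553.191ms @ 6 + 638.298ms (3/2)
8. 3191.489ms @ 15/2 + 319.149ms (3/4)
9. 3510.638ms @ 33/4 + 319.149ms (3/4)
10. 3829.787ms @ 9 + 319.149ms (3/4)
11. 4148.936ms @ 39/4 + 319.149ms (3/4)
12. 4468.085ms @ 21/2 + 319.149ms (3/4)
13. 4787.234ms @ 45/4 + 319.149ms (3/4)

note 11 onset = 39/4b = 4148.936ms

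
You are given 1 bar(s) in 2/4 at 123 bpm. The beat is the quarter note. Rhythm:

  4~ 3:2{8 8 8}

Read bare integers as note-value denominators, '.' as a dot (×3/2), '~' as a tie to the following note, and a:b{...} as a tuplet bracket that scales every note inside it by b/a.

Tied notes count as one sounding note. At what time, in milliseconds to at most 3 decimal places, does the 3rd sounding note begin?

1. 0.0ms @ 0 + 650.407ms (4/3)
2. 650.407ms @ 4/3 + 162.602ms (1/3)
3. 813.008ms @ 5/3 + 162.602ms (1/3)

note 3 onset = 5/3b = 813.008ms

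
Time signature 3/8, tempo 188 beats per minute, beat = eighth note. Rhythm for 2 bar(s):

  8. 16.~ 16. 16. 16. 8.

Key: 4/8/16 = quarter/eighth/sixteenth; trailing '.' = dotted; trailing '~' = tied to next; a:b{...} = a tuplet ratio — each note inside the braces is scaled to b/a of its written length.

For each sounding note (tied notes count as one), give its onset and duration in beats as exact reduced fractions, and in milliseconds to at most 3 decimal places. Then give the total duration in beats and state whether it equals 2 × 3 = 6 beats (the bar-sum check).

1) 0.0ms=0b +478.723ms=3/2b
2) 478.723ms=3/2b +478.723ms=3/2b
3) 957.447ms=3b +239.362ms=3/4b
4) 1196.809ms=15/4b +239.362ms=3/4b
5) 1436.17ms=9/2b +478.723ms=3/2b
Σ=6b of 6 (188bpm 3/8) — PASS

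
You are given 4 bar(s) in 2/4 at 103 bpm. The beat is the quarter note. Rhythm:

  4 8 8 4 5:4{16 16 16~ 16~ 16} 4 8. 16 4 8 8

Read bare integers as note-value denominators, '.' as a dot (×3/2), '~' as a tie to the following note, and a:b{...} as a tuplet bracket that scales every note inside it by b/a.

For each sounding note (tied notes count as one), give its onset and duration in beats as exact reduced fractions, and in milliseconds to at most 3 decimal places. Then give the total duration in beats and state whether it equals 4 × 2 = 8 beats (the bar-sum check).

1) 0.0ms=0b +582.524ms=1b
2) 582.524ms=1b +291.262ms=1/2b
3) 873.786ms=3/2b +291.262ms=1/2b
4) 1165.049ms=2b +582.524ms=1b
5) 1747.573ms=3b +116.505ms=1/5b
6) 1864.078ms=16/5b +116.505ms=1/5b
7) 1980.583ms=17/5b +349.515ms=3/5b
8) 2330.097ms=4b +582.524ms=1b
9) 2912.621ms=5b +436.893ms=3/4b
10) 3349.515ms=23/4b +145.631ms=1/4b
11) 3495.146ms=6b +582.524ms=1b
12) 4077.67ms=7b +291.262ms=1/2b
13) 4368.932ms=15/2b +291.262ms=1/2b
Σ=8b of 8 (103bpm 2/4) — PASS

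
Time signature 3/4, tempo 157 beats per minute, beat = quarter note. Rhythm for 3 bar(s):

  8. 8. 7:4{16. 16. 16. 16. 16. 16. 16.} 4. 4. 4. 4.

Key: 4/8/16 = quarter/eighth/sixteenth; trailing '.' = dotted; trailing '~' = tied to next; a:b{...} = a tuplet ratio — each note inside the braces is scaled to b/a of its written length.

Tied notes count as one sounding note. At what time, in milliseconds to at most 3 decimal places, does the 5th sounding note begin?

note 5 onset = 27/14b = 737.034ms

1. 0.0ms @ 0 + 286.624ms (3/4)
2. 286.624ms @ 3/4 + 286.624ms (3/4)
3. 573.248ms @ 3/2 + 81.893ms (3/14)
4. 655.141ms @ 12/7 + 81.893ms (3/14)
5. 737.034ms @ 27/14 + 81.893ms (3/14)
6. 818.926ms @ 15/7 + 81.893ms (3/14)
7. 900.819ms @ 33/14 + 81.893ms (3/14)
8. 982.712ms @ 18/7 + 81.893ms (3/14)
9. 1064.604ms @ 39/14 + 81.893ms (3/14)
10. 1146.497ms @ 3 + 573.248ms (3/2)
11. 1719.745ms @ 9/2 + 573.248ms (3/2)
12. 2292.994ms @ 6 + 573.248ms (3/2)
13. 2866.242ms @ 15/2 + 573.248ms (3/2)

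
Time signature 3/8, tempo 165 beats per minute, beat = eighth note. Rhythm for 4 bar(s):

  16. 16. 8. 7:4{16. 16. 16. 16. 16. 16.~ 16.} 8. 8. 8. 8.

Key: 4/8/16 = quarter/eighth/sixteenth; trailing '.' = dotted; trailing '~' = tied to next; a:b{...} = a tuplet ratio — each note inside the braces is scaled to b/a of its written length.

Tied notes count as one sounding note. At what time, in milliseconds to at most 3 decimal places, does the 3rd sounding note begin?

note 3 onset = 3/2b = 545.455ms

1. 0.0ms @ 0 + 272.727ms (3/4)
2. 272.727ms @ 3/4 + 272.727ms (3/4)
3. 545.455ms @ 3/2 + 545.455ms (3/2)
4. 1090.909ms @ 3 + 155.844ms (3/7)
5. 1246.753ms @ 24/7 + 155.844ms (3/7)
6. 1402.597ms @ 27/7 + 155.844ms (3/7)
7. 1558.442ms @ 30/7 + 155.844ms (3/7)
8. 1714.286ms @ 33/7 + 155.844ms (3/7)
9. 1870.13ms @ 36/7 + 311.688ms (6/7)
10. 2181.818ms @ 6 + 545.455ms (3/2)
11. 2727.273ms @ 15/2 + 545.455ms (3/2)
12. 3272.727ms @ 9 + 545.455ms (3/2)
13. 3818.182ms @ 21/2 + 545.455ms (3/2)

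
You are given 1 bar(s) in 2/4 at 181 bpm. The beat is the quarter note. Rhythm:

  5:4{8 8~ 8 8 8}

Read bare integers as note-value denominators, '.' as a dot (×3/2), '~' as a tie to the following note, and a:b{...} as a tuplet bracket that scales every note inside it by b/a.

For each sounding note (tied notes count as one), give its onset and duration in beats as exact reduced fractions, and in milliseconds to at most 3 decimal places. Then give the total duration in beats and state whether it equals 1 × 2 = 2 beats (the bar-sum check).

1) 0.0ms=0b +132.597ms=2/5b
2) 132.597ms=2/5b +265.193ms=4/5b
3) 397.79ms=6/5b +132.597ms=2/5b
4) 530.387ms=8/5b +132.597ms=2/5b
Σ=2b of 2 (181bpm 2/4) — PASS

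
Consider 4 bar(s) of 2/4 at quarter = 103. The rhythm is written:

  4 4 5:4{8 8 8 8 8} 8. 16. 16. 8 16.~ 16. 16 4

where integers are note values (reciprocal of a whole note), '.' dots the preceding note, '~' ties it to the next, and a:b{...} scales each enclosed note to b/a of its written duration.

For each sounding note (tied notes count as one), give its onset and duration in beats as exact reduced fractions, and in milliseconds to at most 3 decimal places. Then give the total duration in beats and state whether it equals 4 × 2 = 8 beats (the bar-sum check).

1) 0.0ms=0b +582.524ms=1b
2) 582.524ms=1b +582.524ms=1b
3) 1165.049ms=2b +233.01ms=2/5b
4) 1398.058ms=12/5b +233.01ms=2/5b
5) 1631.068ms=14/5b +233.01ms=2/5b
6) 1864.078ms=16/5b +233.01ms=2/5b
7) 2097.087ms=18/5b +233.01ms=2/5b
8) 2330.097ms=4b +436.893ms=3/4b
9) 2766.99ms=19/4b +218.447ms=3/8b
10) 2985.437ms=41/8b +218.447ms=3/8b
11) 3203.883ms=11/2b +291.262ms=1/2b
12) 3495.146ms=6b +436.893ms=3/4b
13) 3932.039ms=27/4b +145.631ms=1/4b
14) 4077.67ms=7b +582.524ms=1b
Σ=8b of 8 (103bpm 2/4) — PASS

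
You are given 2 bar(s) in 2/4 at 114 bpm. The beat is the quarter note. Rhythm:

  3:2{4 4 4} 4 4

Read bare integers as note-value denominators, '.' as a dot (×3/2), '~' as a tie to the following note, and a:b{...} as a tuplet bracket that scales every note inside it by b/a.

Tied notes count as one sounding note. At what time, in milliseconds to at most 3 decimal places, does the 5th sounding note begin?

note 5 onset = 3b = 1578.947ms

1. 0.0ms @ 0 + 350.877ms (2/3)
2. 350.877ms @ 2/3 + 350.877ms (2/3)
3. 701.754ms @ 4/3 + 350.877ms (2/3)
4. 1052.632ms @ 2 + 526.316ms (1)
5. 1578.947ms @ 3 + 526.316ms (1)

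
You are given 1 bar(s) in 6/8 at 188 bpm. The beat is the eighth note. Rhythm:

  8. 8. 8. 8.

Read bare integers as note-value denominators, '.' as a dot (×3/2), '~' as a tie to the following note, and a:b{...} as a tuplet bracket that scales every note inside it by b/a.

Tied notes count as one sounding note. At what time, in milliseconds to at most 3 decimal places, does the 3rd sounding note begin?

note 3 onset = 3b = 957.447ms

1. 0.0ms @ 0 + 478.723ms (3/2)
2. 478.723ms @ 3/2 + 478.723ms (3/2)
3. 957.447ms @ 3 + 478.723ms (3/2)
4. 1436.17ms @ 9/2 + 478.723ms (3/2)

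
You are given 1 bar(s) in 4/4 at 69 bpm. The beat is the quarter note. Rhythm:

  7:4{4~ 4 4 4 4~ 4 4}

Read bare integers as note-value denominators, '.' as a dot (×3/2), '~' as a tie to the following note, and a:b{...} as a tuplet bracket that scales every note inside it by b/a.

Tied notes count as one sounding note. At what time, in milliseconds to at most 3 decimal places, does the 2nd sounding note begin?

1. 0.0ms @ 0 + 993.789ms (8/7)
2. 993.789ms @ 8/7 + 496.894ms (4/7)
3. 1490.683ms @ 12/7 + 496.894ms (4/7)
4. 1987.578ms @ 16/7 + 993.789ms (8/7)
5. 2981.366ms @ 24/7 + 496.894ms (4/7)

note 2 onset = 8/7b = 993.789ms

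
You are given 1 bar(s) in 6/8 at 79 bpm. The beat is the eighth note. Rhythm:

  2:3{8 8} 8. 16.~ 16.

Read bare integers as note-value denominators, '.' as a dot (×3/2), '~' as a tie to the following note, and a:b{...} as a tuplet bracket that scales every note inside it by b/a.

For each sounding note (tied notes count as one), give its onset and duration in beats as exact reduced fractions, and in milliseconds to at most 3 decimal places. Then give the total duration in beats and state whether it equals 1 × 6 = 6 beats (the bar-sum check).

1) 0.0ms=0b +1139.241ms=3/2b
2) 1139.241ms=3/2b +1139.241ms=3/2b
3) 2278.481ms=3b +1139.241ms=3/2b
4) 3417.722ms=9/2b +1139.241ms=3/2b
Σ=6b of 6 (79bpm 6/8) — PASS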